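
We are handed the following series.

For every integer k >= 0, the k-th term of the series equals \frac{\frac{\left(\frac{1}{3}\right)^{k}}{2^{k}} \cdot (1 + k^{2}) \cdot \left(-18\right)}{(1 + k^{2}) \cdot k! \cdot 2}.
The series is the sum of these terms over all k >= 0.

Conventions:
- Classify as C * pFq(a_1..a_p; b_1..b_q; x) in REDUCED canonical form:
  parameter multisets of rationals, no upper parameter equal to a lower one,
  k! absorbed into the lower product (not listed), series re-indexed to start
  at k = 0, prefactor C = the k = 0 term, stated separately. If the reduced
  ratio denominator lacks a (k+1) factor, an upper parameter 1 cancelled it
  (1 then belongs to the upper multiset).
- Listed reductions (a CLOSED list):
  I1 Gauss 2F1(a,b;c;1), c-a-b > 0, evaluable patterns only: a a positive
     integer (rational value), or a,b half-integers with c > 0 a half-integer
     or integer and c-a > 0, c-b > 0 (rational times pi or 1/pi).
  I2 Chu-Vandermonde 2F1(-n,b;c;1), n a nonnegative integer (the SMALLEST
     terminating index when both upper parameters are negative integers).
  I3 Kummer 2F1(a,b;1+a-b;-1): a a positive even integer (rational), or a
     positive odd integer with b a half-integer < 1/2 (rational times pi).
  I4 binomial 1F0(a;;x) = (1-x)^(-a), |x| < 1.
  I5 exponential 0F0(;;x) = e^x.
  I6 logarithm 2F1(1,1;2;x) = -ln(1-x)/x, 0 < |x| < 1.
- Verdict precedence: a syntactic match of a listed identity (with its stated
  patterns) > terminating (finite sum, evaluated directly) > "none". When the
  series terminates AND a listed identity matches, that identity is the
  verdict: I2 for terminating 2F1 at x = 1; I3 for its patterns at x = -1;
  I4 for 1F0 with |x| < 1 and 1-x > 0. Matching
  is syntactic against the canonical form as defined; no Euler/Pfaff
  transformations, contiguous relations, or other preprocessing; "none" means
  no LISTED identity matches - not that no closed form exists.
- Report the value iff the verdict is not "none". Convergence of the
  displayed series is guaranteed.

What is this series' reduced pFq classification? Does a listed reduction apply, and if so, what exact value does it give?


Classification (C = -9): 0F0 with upper {-}, lower {-}, argument x = \frac{1}{6}. Verdict (x = \frac{1}{6}): exponential (I5) applies (the 0F0 exponential series at x = \frac{1}{6}). Exact value: \left(-9\right) \cdot e^{\frac{1}{6}}.

Key observation: with t_0 = -9, the two k-th powers (C = -9, x = 1/6) combine into one argument.
Ratio: r(k) = \frac{1}{6} * 1 / [(k+1)] - rational in k, leading ratio \frac{1}{6}; with t_0 = -9, classification follows.


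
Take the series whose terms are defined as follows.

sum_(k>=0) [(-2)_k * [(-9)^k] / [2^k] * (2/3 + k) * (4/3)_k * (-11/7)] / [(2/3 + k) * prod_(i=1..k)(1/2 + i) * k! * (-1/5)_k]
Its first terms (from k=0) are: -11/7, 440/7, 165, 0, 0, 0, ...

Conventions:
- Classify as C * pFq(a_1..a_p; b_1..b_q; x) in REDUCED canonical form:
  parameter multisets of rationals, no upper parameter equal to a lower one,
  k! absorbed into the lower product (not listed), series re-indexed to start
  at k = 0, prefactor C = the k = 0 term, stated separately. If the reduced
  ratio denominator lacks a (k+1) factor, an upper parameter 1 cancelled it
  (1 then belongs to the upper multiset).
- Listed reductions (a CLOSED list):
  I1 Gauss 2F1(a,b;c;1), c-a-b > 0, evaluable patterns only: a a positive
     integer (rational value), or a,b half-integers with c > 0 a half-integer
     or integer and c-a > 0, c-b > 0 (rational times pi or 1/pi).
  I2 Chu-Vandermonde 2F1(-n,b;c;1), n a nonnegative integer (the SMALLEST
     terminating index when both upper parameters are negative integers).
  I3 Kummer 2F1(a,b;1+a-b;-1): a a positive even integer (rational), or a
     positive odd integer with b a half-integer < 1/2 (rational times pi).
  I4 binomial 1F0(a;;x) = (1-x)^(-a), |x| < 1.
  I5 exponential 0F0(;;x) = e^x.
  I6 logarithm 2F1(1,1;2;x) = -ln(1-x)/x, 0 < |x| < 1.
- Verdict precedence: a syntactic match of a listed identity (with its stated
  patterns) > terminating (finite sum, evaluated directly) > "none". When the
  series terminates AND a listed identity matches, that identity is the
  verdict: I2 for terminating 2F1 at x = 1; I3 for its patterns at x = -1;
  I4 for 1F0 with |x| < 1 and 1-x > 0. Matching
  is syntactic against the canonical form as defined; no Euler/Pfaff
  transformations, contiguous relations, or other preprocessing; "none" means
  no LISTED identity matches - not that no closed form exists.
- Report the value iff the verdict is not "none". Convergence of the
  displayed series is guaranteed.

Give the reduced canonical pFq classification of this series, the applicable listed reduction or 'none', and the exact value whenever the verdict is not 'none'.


Structural cue: t_0 being -11/7, the factor k + 2/3 cancels (top and bottom), leaving prefactor -11/7.
Step ratio: r(k) = (-9/2) * (k-2) (k+4/3) / [(k-1/5) (k+3/2) (k+1)] - rational in k, leading ratio (-9/2); with t_0 = -11/7, classification follows.

Canonical form: C = -11/7 times 2F2 with upper {-2, 4/3}, lower {-1/5, 3/2}, x = -9/2. Verdict: terminating (-2 upstairs). 3 nonzero terms in all; added directly. Hence: 1584/7.


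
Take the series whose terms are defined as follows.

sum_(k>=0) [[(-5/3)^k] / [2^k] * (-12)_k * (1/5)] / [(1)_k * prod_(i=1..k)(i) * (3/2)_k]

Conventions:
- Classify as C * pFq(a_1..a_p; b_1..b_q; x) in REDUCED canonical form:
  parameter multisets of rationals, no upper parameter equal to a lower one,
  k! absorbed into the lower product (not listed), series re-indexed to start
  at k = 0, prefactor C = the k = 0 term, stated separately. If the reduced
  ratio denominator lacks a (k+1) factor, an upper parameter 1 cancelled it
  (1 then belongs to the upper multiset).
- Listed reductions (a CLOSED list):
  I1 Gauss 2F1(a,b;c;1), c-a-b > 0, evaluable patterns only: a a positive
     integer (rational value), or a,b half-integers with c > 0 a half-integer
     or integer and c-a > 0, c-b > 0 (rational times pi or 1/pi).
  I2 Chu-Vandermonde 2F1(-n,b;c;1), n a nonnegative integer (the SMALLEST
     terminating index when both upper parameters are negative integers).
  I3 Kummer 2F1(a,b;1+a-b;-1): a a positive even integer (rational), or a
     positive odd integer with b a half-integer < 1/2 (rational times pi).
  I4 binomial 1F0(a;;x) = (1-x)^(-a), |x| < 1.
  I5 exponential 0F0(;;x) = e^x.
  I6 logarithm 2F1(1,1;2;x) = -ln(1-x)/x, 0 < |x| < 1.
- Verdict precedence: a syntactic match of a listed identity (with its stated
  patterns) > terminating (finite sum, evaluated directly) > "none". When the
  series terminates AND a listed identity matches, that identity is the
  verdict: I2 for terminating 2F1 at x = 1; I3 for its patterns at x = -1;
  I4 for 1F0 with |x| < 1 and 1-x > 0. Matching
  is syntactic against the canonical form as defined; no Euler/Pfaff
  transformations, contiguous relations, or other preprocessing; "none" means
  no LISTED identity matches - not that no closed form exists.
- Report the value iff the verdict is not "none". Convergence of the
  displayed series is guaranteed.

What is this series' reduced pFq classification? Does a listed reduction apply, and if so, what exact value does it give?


Structural cue: t_0 = 1/5 here, and the lower running product (C = 1/5) is a rising factorial.
Step ratio: r(k) = (-5/6) * (k-12) / [(k+1) (k+3/2) (k+1)] - rational; roots negated = parameters, x = (-5/6), C = 1/5.

At argument -5/6: a 1F2 with upper {-12}, lower {1, 3/2}, scaled by C = 1/5. Verdict: terminating - upper parameter -12 makes this a finite sum (last index 12), evaluated exactly. Its exact value is 286514252729060184400783/92001037685690429936640.


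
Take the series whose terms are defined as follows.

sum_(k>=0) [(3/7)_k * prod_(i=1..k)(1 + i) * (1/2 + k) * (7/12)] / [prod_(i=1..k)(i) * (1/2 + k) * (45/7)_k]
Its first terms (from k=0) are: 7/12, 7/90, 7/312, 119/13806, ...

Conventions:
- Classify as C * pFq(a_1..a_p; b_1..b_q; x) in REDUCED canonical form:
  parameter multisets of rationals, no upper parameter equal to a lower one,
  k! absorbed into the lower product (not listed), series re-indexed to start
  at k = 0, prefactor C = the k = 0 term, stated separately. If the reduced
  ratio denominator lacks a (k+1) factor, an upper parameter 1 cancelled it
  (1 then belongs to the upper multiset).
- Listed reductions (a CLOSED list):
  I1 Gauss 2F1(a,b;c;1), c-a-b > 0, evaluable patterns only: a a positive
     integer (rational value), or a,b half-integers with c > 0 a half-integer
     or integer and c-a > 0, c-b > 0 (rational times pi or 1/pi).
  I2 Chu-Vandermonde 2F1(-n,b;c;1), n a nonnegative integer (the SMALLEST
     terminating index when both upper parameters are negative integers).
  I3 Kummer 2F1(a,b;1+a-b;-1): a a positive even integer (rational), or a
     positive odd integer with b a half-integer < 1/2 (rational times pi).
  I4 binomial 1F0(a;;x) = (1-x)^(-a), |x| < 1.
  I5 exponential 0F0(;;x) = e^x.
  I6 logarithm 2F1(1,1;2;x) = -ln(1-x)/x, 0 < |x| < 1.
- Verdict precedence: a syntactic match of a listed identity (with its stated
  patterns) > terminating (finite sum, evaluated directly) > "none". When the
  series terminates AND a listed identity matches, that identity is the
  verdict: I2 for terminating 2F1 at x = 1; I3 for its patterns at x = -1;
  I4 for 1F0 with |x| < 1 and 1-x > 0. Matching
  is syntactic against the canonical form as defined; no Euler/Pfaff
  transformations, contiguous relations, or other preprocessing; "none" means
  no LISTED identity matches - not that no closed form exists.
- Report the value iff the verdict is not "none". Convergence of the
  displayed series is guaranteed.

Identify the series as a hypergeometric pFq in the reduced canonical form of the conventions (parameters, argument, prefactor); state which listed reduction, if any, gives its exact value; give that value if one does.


At argument 1: a 2F1 with upper {3/7, 2}, lower {45/7}, scaled by C = 7/12. Verdict: Gauss (I1, integer-parameter pattern) matches (x = 1: the Gamma ratio telescopes since c-a-b = 4 > 0 and a = 2 in Z>0). Exact value: 589/840.

Structural cue: t_0 being 7/12, the product of the first k integers (prefactor 7/12) is k!.
Ratio: r(k) = 1 * (k+3/7) (k+2) / [(k+45/7) (k+1)] ; factor over Q: parameters, x = 1, and C = 7/12.


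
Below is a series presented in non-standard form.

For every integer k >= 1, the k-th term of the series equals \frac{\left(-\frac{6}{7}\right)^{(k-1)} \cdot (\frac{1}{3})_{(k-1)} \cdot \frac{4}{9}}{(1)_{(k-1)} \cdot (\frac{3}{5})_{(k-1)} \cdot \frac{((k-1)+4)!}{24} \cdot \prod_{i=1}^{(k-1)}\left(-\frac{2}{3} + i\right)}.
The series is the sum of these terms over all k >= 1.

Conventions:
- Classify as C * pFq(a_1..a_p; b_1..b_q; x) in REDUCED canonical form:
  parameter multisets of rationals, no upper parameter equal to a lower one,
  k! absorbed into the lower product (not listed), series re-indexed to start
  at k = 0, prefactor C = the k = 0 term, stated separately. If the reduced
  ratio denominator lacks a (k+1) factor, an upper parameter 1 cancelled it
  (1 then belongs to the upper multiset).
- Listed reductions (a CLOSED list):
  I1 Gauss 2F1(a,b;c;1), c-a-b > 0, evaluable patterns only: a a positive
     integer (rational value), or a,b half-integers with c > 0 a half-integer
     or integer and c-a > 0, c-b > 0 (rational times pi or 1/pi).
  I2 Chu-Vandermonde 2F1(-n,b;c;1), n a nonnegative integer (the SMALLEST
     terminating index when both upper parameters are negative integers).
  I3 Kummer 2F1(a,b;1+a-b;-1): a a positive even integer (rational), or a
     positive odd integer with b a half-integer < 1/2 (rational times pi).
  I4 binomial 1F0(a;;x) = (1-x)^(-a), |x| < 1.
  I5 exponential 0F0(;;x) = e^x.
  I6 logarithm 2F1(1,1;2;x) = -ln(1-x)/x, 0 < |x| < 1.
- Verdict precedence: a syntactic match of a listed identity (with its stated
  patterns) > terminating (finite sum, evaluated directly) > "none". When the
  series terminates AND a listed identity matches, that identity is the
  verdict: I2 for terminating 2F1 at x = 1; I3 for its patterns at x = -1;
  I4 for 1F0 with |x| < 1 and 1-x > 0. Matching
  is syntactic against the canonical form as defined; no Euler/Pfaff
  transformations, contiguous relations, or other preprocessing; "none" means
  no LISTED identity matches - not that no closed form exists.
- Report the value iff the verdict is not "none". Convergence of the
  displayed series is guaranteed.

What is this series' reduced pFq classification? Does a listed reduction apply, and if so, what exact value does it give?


With C = \frac{4}{9}: the canonical form is 0F2(-; \frac{3}{5}, 5; -\frac{6}{7}). Verdict: none - this 0F2 at x = -\frac{6}{7} matches no listed pattern, and upper {-} holds no stopper.

Structural cue: t_0 being \frac{4}{9}, the parameter 1/3 appears in both the upper and lower lists and cancels.
Ratio: r(k) = -\frac{6}{7} * 1 / [(k+\frac{3}{5}) (k+5) (k+1)] - rational in k, leading ratio -\frac{6}{7}; with t_0 = \frac{4}{9}, classification follows.


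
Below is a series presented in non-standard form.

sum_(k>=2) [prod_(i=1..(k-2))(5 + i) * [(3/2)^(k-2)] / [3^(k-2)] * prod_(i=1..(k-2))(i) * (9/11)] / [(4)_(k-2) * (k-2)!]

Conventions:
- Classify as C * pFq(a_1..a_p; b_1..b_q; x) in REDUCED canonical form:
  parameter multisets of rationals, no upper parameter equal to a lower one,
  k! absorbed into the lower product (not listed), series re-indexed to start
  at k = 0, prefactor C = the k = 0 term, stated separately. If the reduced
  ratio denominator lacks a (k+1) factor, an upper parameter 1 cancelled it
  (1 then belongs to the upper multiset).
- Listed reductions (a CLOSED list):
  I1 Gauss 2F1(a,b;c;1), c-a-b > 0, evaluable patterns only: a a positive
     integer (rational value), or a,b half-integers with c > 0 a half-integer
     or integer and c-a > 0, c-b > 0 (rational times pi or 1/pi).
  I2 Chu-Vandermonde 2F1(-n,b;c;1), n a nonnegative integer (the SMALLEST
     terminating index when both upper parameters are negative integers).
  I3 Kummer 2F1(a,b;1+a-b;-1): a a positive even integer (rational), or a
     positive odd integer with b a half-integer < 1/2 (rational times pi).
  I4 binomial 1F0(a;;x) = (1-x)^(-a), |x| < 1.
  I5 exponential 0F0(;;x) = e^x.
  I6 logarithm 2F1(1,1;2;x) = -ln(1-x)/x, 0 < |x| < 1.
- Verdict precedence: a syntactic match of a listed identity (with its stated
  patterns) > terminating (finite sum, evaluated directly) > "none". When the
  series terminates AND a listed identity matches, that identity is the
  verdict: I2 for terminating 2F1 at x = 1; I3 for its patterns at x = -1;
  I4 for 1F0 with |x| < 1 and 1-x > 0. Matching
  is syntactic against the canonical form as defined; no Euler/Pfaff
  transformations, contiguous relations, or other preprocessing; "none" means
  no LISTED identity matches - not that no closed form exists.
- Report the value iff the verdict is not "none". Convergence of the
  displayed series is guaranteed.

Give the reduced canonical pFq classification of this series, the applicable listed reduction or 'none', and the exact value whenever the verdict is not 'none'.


With C = 9/11: the canonical form is 2F1(1, 6; 4; 1/2). Verdict: none. Every listed pattern misses the 2F1 form at 1/2, upper {1, 6}.

The tell: from the first term 9/11: the running product (C = 9/11) telescopes to a rising factorial.
Ratio: r(k) = (1/2) * (k+1) (k+6) / [(k+4) (k+1)] - rational in k. x = (1/2); t_0 = 9/11; negate the roots.


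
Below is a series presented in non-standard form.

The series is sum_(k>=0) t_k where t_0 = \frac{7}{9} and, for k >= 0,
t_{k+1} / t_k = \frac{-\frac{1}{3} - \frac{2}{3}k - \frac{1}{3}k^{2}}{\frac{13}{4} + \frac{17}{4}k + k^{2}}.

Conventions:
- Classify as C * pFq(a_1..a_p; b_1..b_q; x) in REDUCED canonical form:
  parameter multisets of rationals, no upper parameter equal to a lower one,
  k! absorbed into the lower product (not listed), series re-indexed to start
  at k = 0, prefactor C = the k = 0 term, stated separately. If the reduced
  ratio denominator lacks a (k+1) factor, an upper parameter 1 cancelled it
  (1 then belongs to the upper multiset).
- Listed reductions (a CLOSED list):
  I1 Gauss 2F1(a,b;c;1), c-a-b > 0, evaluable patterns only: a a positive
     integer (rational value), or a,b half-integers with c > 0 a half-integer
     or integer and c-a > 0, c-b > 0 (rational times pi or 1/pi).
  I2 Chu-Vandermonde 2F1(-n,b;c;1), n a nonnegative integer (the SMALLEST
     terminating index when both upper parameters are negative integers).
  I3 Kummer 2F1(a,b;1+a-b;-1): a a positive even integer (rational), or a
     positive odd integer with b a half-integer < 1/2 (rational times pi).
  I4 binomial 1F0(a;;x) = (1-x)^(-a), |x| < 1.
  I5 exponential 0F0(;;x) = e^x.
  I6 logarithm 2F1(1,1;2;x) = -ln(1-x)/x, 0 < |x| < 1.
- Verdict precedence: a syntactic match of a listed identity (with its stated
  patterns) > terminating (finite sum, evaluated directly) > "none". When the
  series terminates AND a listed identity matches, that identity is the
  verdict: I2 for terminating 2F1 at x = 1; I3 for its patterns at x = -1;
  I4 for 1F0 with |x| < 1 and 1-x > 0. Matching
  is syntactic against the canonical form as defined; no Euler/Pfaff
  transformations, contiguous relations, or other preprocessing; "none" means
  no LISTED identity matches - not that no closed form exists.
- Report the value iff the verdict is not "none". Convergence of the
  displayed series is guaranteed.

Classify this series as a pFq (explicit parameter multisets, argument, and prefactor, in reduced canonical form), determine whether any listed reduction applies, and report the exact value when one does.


With C = \frac{7}{9}: the canonical form is 2F1(1, 1; \frac{13}{4}; -\frac{1}{3}). Verdict: none. A 2F1 with upper {1, 1} fits none of I1-I6 at x = -\frac{1}{3}; the sum runs forever.

Key step: x = -\frac{1}{3} and roots of the ratio polynomials (prefactor 7/9) are the negated parameters.
Adjacent-term ratio: r(k) = -\frac{1}{3} * (k+1) (k+1) / [(k+\frac{13}{4}) (k+1)] - rational in k, leading ratio -\frac{1}{3}; with t_0 = \frac{7}{9}, classification follows.


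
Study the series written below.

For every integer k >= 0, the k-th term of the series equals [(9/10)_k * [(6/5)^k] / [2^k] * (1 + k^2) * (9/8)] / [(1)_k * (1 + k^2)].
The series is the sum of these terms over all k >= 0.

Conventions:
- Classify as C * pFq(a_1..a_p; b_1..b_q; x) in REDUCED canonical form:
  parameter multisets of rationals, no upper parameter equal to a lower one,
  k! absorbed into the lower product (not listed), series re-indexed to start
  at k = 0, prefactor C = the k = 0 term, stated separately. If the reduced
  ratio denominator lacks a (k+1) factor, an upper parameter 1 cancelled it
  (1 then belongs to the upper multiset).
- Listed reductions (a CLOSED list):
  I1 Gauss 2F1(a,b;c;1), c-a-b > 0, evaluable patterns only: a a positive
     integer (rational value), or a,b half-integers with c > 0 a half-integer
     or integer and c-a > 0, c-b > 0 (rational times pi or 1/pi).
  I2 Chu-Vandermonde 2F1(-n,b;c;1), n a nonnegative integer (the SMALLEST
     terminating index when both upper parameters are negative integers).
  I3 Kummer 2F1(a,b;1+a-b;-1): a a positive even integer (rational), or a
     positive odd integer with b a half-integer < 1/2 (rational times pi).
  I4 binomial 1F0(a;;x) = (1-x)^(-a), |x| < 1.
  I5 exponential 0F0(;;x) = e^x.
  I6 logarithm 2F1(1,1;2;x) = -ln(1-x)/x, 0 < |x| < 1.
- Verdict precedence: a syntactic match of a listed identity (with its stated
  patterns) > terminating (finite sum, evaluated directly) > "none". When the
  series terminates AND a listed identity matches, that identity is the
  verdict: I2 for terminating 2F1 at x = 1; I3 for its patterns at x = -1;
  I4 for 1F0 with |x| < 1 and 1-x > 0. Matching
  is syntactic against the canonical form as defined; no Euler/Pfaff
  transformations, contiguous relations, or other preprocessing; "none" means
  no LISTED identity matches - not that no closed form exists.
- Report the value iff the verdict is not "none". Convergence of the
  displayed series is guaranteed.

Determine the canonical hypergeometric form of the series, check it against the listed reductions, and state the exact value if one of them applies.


The tell: from the first term 9/8: k^2 + 1 divides numerator and denominator alike; C = 9/8 after cancelling.
Adjacent-term ratio: r(k) = (3/5) * (k+9/10) / [(k+1)] - poly over poly, x = (3/5) from leading terms; C = 9/8 at k = 0.

Prefactor 9/8, argument 3/5: 1F0 with upper {9/10} over lower {-}. Verdict: binomial (I4) matches (the 1F0 binomial series: exponent -9/10, x = 3/5). Exact value: (9/8) * (2/5)^(-9/10).


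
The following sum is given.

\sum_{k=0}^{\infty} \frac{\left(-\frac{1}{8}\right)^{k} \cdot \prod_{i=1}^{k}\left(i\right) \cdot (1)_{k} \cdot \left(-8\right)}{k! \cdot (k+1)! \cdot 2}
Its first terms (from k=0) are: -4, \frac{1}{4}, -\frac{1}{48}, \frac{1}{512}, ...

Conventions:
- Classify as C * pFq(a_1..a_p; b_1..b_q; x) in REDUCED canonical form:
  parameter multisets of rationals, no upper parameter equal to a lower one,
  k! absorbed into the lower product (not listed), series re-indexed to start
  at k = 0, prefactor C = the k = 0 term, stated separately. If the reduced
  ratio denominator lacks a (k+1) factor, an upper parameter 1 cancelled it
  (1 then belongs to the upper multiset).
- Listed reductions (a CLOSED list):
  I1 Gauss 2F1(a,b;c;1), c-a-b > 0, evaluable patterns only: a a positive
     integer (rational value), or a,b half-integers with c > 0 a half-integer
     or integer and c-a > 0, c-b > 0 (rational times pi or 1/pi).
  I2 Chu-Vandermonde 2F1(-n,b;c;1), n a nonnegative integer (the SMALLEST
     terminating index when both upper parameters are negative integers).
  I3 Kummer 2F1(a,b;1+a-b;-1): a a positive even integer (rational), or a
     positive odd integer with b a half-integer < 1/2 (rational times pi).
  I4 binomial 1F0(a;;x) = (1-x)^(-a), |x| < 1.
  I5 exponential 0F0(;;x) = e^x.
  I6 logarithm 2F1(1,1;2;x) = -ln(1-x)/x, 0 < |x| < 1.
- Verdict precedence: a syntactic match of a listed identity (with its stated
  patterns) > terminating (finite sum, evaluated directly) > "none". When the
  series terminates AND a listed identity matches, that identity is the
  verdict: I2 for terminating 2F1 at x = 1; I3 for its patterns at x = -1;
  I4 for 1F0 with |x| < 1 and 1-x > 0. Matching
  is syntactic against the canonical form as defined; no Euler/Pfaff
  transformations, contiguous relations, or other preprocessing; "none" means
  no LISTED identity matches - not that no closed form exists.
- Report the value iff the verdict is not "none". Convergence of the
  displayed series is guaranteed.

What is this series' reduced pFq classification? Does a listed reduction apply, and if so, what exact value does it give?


Canonical form: C = -4 times 2F1 with upper {1, 1}, lower {2}, x = -\frac{1}{8}. Verdict: logarithm (I6) fires (the logarithm: parameters (1,1;2), x = -\frac{1}{8}). Exact value: \left(-32\right) \cdot \ln\left(\frac{9}{8}\right).

Key observation: from the first term -4: the constant factors (C = -4) combine into one prefactor.
Step ratio: r(k) = -\frac{1}{8} * (k+1) (k+1) / [(k+2) (k+1)] ; factor over Q: parameters, x = -\frac{1}{8}, and C = -4.


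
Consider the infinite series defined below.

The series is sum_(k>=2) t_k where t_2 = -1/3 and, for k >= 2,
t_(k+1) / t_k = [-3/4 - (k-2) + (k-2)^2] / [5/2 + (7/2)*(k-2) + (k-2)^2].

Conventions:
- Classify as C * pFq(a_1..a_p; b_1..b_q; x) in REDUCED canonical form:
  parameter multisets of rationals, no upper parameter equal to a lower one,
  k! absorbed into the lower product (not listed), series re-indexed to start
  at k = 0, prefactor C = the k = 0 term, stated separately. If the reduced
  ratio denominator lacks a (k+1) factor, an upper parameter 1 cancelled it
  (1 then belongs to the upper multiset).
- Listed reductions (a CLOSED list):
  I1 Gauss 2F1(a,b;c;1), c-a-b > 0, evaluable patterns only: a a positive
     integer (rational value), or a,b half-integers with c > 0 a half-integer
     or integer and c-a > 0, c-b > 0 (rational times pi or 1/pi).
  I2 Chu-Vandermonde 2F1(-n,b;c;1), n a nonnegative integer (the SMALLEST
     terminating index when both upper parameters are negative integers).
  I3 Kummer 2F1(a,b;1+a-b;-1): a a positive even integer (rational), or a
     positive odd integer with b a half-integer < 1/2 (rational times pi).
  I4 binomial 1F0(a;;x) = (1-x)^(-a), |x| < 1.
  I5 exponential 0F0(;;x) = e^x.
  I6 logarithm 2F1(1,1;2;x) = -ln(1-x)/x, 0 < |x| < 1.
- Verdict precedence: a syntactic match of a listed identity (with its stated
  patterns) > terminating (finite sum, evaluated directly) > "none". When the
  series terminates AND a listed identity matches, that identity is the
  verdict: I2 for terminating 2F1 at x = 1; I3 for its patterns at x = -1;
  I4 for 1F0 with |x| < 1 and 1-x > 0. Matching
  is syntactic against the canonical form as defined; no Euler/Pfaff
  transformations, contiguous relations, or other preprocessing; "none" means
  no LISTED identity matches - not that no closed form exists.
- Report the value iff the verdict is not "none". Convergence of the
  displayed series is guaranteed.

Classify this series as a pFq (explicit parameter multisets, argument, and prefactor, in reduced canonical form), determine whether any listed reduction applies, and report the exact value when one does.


Canonical form: C = -1/3 times 2F1 with upper {-3/2, 1/2}, lower {5/2}, x = 1. Verdict: the half-integer Gauss pattern (I1) applies (x = 1; upper {-3/2, 1/2} half-integers, c = 5/2 in the evaluable pattern). Value: (-5/64) * pi.

First insight: with t_0 = -1/3, roots of the ratio polynomials (C = -1/3, x = 1) are the negated parameters.
Ratio: r(k) = 1 * (k-3/2) (k+1/2) / [(k+5/2) (k+1)] - rational in k, leading ratio 1; with t_0 = -1/3, classification follows.


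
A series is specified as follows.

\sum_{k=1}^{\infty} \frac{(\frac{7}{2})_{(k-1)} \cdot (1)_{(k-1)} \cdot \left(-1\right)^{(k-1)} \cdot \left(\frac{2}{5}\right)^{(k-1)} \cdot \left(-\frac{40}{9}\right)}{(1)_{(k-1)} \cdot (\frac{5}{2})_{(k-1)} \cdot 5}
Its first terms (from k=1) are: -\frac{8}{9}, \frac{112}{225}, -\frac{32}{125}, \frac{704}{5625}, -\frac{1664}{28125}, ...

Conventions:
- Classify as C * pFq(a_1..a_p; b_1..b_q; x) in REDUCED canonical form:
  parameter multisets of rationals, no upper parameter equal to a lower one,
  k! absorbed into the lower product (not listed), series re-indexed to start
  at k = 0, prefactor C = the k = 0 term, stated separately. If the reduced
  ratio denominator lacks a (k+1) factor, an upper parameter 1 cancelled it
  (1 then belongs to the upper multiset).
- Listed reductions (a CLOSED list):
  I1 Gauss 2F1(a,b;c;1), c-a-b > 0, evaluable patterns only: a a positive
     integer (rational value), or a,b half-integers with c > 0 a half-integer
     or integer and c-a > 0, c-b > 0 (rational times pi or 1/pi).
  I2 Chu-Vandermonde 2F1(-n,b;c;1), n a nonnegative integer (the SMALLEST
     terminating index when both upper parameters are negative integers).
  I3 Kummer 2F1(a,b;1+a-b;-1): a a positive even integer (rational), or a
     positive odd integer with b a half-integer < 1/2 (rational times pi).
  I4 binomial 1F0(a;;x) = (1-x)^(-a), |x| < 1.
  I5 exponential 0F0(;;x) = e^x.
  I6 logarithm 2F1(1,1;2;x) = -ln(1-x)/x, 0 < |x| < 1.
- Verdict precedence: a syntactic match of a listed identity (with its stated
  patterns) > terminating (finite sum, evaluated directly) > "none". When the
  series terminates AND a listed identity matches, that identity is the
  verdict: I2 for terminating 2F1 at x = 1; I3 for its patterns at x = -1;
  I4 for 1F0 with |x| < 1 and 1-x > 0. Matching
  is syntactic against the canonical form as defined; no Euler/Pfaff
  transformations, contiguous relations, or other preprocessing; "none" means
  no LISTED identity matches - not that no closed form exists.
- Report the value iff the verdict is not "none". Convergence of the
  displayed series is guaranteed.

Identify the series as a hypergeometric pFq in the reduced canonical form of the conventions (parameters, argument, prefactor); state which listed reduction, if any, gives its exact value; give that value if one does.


At argument -\frac{2}{5}: a 2F1 with upper {1, \frac{7}{2}}, lower {\frac{5}{2}}, scaled by C = -\frac{8}{9}. Verdict: no listed reduction: x = -\frac{2}{5} and upper {1, \frac{7}{2}} fail every I1-I6 pattern.

First insight: t_0 = -\frac{8}{9} here, and the (-1)^k factor (prefactor -8/9) folds into the argument's sign.
Term ratio: r(k) = -\frac{2}{5} * (k+1) (k+\frac{7}{2}) / [(k+\frac{5}{2}) (k+1)] - poly over poly, x = -\frac{2}{5} from leading terms; C = -\frac{8}{9} at k = 0.


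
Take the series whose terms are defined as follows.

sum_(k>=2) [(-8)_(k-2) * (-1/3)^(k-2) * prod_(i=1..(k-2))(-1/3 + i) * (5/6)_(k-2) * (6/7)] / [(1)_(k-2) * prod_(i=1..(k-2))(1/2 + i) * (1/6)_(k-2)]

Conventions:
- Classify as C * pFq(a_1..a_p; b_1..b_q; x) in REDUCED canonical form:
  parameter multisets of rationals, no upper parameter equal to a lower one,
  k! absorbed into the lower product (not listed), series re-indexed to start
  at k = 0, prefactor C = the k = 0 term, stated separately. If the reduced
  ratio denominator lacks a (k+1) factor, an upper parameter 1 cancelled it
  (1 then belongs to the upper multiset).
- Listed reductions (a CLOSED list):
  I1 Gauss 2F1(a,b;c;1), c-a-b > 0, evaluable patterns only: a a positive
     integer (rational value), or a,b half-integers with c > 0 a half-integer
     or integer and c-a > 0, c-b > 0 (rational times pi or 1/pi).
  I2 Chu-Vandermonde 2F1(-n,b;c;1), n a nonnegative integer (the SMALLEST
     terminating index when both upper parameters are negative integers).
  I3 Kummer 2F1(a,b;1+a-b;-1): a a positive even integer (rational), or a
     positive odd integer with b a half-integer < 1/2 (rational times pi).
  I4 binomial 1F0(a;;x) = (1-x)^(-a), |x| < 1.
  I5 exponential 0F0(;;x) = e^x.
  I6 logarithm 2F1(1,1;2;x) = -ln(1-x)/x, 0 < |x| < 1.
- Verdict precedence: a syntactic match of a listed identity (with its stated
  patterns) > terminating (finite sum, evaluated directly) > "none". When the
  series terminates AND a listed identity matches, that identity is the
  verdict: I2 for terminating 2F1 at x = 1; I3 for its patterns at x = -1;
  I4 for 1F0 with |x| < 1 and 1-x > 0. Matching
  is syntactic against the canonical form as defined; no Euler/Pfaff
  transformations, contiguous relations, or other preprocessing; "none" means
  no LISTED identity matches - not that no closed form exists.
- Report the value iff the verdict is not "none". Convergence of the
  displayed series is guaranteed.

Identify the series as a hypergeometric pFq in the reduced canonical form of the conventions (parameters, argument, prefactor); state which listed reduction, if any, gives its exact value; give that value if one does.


At argument -1/3: a 3F2 with upper {-8, 2/3, 5/6}, lower {1/6, 3/2}, scaled by C = 6/7. Verdict: terminating - upper parameter -8 makes this a finite sum (last index 8), evaluated exactly. Sum: 833734314888404843122/45096423790711567365.

Key step: t_0 being 6/7, the lower running product (C = 6/7, x = -1/3) is a rising factorial.
Adjacent-term ratio: r(k) = (-1/3) * (k-8) (k+2/3) (k+5/6) / [(k+1/6) (k+3/2) (k+1)] ; factor over Q: parameters, x = (-1/3), and C = 6/7.


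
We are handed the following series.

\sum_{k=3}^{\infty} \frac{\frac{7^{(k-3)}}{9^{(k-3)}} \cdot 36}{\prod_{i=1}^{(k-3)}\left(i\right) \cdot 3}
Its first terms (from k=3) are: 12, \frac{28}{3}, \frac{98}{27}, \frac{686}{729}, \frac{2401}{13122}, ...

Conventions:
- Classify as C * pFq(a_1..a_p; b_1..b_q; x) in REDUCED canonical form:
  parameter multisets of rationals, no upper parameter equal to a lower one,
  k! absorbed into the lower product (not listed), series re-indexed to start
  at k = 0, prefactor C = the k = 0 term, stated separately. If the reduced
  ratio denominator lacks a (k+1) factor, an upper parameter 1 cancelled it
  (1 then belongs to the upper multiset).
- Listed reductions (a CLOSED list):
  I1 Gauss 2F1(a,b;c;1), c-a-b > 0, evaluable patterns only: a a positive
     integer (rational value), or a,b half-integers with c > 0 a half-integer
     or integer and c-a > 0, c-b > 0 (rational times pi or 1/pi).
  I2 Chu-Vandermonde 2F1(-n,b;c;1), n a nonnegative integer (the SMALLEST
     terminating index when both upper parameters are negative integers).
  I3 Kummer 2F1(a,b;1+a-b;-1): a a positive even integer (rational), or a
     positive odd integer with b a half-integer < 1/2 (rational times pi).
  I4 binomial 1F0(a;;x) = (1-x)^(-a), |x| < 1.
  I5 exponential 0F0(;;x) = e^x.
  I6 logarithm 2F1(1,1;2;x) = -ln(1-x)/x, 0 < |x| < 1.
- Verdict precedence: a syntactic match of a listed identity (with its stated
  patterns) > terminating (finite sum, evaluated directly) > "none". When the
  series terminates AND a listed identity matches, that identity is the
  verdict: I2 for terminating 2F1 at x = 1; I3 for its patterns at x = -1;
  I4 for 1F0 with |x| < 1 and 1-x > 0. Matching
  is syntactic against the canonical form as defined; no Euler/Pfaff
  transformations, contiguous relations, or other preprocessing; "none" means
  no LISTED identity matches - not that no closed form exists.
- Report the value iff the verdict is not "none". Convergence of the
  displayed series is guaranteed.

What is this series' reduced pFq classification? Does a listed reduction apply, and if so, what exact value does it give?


Key step: t_0 being 12, the two geometric factors (C = 12, x = 7/9) combine into one argument.
Term ratio: r(k) = \frac{7}{9} * 1 / [(k+1)] - poly over poly, x = \frac{7}{9} from leading terms; C = 12 at k = 0.

x = \frac{7}{9} here; the reduced form reads 0F0, upper {-}, lower {-}, C = 12. Verdict: exponential (I5) matches (the 0F0 exponential series at x = \frac{7}{9}). Value: 12 \cdot e^{\frac{7}{9}}.


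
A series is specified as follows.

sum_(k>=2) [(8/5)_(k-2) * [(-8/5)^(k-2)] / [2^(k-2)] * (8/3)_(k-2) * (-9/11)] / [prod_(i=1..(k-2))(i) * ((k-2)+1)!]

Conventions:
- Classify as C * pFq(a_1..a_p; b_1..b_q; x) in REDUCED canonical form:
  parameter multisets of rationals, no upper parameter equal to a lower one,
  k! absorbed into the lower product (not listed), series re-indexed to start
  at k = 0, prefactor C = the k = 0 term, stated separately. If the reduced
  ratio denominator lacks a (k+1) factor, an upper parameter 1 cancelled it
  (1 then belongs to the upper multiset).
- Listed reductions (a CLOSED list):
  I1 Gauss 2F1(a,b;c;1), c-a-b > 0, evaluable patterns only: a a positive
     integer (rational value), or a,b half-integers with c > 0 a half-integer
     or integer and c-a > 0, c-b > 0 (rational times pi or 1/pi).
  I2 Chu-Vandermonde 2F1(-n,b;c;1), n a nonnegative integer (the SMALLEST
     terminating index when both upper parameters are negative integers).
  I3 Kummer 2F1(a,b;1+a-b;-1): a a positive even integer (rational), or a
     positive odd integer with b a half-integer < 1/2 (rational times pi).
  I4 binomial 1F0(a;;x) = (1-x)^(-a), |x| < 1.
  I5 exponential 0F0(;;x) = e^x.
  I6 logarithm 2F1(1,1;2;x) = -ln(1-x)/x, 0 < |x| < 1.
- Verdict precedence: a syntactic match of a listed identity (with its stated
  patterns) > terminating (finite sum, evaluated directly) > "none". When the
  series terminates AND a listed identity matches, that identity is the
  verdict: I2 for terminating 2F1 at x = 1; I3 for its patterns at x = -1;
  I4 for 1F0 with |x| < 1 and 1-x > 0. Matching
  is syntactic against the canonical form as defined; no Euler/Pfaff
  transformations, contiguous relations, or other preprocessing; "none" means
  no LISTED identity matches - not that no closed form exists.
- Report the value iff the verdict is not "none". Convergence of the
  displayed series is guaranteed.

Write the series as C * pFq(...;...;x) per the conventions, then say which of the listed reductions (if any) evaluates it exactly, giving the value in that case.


At argument -4/5: a 2F1 with upper {8/5, 8/3}, lower {2}, scaled by C = -9/11. Verdict: none. No listed pattern accepts 2F1(8/5, 8/3; 2; -4/5).

The tell: t_0 = -9/11 here, and the two k-th powers (C = -9/11, x = -4/5) combine into one argument.
Ratio: r(k) = (-4/5) * (k+8/5) (k+8/3) / [(k+2) (k+1)] ; factor over Q: parameters, x = (-4/5), and C = -9/11.


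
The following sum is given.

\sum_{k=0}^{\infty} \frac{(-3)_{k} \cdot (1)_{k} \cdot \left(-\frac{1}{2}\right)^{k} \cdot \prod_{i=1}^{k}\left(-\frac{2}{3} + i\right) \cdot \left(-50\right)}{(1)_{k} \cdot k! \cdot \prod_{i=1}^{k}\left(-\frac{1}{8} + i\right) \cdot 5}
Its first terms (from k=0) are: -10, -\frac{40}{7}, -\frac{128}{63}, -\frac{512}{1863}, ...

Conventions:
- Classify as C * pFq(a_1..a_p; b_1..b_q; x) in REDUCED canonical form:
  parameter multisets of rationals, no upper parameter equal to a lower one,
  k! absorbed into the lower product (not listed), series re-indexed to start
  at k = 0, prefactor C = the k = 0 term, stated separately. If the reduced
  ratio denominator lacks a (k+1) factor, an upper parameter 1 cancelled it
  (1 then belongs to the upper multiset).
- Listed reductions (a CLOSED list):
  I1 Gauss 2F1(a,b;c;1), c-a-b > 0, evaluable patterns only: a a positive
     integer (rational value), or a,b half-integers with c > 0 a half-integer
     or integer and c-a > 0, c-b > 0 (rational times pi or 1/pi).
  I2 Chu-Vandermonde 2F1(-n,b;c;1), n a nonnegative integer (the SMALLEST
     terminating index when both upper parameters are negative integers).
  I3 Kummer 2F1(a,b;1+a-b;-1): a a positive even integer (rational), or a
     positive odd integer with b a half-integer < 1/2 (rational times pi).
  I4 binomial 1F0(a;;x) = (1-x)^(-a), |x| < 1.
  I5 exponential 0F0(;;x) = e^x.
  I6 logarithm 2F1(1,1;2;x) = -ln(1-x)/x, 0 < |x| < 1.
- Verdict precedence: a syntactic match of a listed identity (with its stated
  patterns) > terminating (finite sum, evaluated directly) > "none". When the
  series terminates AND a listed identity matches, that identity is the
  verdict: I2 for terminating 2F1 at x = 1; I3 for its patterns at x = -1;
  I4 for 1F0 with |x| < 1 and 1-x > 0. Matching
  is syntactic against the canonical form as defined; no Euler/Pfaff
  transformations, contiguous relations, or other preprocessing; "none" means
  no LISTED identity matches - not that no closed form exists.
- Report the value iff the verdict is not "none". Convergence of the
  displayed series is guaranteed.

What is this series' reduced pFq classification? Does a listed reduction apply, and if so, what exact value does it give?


Key observation: t_0 being -10, the lower running product (prefactor -10) is a rising factorial.
Ratio: r(k) = -\frac{1}{2} * (k-3) (k+\frac{1}{3}) / [(k+\frac{7}{8}) (k+1)] - rational in k, leading ratio -\frac{1}{2}; with t_0 = -10, classification follows.

At argument -\frac{1}{2}: a 2F1 with upper {-3, \frac{1}{3}}, lower {\frac{7}{8}}, scaled by C = -10. Verdict: terminating - no listed pattern fits, but -3 in the upper list cuts the series at k = 3; direct evaluation. Hence: -\frac{235010}{13041}.


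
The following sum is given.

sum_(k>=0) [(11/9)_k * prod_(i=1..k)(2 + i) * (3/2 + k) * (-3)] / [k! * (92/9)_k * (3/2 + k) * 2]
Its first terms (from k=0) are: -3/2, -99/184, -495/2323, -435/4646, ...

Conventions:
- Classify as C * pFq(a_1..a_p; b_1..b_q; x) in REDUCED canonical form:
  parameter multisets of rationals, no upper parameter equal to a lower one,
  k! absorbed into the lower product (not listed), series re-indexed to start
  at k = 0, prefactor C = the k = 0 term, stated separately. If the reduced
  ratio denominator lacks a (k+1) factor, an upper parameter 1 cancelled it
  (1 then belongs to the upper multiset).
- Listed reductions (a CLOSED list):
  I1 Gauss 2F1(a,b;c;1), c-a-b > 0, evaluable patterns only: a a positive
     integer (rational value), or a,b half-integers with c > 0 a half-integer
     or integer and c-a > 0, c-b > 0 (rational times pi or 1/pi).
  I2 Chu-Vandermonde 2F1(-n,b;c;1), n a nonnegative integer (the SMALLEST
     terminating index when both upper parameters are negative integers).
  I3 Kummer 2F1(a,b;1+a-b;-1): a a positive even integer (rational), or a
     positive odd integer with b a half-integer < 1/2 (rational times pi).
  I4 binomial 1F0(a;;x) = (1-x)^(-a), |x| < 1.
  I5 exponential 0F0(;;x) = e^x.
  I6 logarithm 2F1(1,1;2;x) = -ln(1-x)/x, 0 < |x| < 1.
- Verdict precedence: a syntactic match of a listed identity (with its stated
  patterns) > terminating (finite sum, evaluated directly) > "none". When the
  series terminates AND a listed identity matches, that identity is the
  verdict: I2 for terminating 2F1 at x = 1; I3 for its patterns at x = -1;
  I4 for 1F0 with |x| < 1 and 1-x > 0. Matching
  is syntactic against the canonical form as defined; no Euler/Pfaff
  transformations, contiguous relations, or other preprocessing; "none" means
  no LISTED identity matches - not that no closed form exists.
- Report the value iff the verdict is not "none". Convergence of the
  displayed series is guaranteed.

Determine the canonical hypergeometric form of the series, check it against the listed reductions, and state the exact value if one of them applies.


Classification (C = -3/2): 2F1 with upper {11/9, 3}, lower {92/9}, argument x = 1. Verdict (x = 1): Gauss's theorem (I1) applies (x = 1: the Gamma ratio telescopes since c-a-b = 6 > 0 and a = 3 in Z>0). Sum: -199615/81648.

The tell: with t_0 = -3/2, the constant factors (C = -3/2, x = 1) combine into one prefactor.
Consecutive-term ratio: r(k) = 1 * (k+11/9) (k+3) / [(k+92/9) (k+1)] - rational in k, leading ratio 1; with t_0 = -3/2, classification follows.
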